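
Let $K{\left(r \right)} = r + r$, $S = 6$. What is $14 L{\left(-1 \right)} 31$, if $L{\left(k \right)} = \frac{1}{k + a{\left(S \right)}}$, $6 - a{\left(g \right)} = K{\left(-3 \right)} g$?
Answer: $\frac{434}{41} \approx 10.585$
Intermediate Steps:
$K{\left(r \right)} = 2 r$
$a{\left(g \right)} = 6 + 6 g$ ($a{\left(g \right)} = 6 - 2 \left(-3\right) g = 6 - - 6 g = 6 + 6 g$)
$L{\left(k \right)} = \frac{1}{42 + k}$ ($L{\left(k \right)} = \frac{1}{k + \left(6 + 6 \cdot 6\right)} = \frac{1}{k + \left(6 + 36\right)} = \frac{1}{k + 42} = \frac{1}{42 + k}$)
$14 L{\left(-1 \right)} 31 = \frac{14}{42 - 1} \cdot 31 = \frac{14}{41} \cdot 31 = \frac{434}{41}$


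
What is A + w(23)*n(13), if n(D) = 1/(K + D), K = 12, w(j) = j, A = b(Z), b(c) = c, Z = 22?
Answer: 573/25 ≈ 22.920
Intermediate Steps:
A = 22
n(D) = 1/(12 + D)
A + w(23)*n(13) = 22 + 23/(12 + 13) = 22 + 23/25 = 573/25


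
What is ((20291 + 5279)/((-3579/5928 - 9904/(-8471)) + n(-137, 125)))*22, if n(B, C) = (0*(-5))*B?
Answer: 9416186047840/9464401 ≈ 9.9491e+5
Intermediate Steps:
n(B, C) = 0 (n(B, C) = 0*B = 0)
((20291 + 5279)/((-3579/5928 - 9904/(-8471)) + n(-137, 125)))*22 = ((20291 + 5279)/((-3579/5928 - 9904/(-8471)) + 0))*22 = (25570/((-3579*1/5928 - 9904*(-1/8471)) + 0))*22 = (25570/((-1193/1976 + 9904/8471) + 0))*22 = (25570/(9464401/16738696 + 0))*22 = (25570/(9464401/16738696))*22 = (25570*(16738696/9464401))*22 = (428008456720/9464401)*22 = 9416186047840/9464401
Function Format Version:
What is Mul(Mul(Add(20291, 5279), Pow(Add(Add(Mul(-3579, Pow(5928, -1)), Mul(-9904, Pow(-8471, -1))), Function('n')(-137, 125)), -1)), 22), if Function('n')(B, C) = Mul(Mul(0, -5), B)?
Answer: Rational(9416186047840, 9464401) ≈ 9.9491e+5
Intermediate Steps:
Function('n')(B, C) = 0 (Function('n')(B, C) = Mul(0, B) = 0)
Mul(Mul(Add(20291, 5279), Pow(Add(Add(Mul(-3579, Pow(5928, -1)), Mul(-9904, Pow(-8471, -1))), Function('n')(-137, 125)), -1)), 22) = Mul(Mul(Add(20291, 5279), Pow(Add(Add(Mul(-3579, Pow(5928, -1)), Mul(-9904, Pow(-8471, -1))), 0), -1)), 22) = Mul(Mul(25570, Pow(Add(Add(Mul(-3579, Rational(1, 5928)), Mul(-9904, Rational(-1, 8471))), 0), -1)), 22) = Mul(Mul(25570, Pow(Add(Add(Rational(-1193, 1976), Rational(9904, 8471)), 0), -1)), 22) = Mul(Mul(25570, Pow(Add(Rational(9464401, 16738696), 0), -1)), 22) = Mul(Mul(25570, Pow(Rational(9464401, 16738696), -1)), 22) = Mul(Mul(25570, Rational(16738696, 9464401)), 22) = Mul(Rational(428008456720, 9464401), 22) = Rational(9416186047840, 9464401)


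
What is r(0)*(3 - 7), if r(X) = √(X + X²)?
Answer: 0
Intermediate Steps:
r(0)*(3 - 7) = √(0*(1 + 0))*(3 - 7) = √(0*1)*(-4) = √0*(-4) = 0*(-4) = 0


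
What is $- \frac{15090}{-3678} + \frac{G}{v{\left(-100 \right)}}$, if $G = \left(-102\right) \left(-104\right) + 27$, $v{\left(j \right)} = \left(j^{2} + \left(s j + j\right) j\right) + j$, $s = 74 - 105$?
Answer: $\frac{48205483}{11855420} \approx 4.0661$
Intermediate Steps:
$s = -31$
$v{\left(j \right)} = j - 29 j^{2}$ ($v{\left(j \right)} = \left(j^{2} + \left(- 31 j + j\right) j\right) + j = \left(j^{2} + - 30 j j\right) + j = \left(j^{2} - 30 j^{2}\right) + j = - 29 j^{2} + j = j - 29 j^{2}$)
$G = 10635$ ($G = 10608 + 27 = 10635$)
$- \frac{15090}{-3678} + \frac{G}{v{\left(-100 \right)}} = - \frac{15090}{-3678} + \frac{10635}{\left(-100\right) \left(1 - -2900\right)} = \left(-15090\right) \left(- \frac{1}{3678}\right) + \frac{10635}{\left(-100\right) \left(1 + 2900\right)} = \frac{2515}{613} + \frac{10635}{\left(-100\right) 2901} = \frac{2515}{613} + \frac{10635}{-290100} = \frac{2515}{613} + 10635 \left(- \frac{1}{290100}\right) = \frac{2515}{613} - \frac{709}{19340} = \frac{48205483}{11855420}$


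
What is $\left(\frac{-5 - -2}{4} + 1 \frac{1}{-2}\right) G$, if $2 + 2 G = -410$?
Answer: $\frac{515}{2} \approx 257.5$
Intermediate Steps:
$G = -206$ ($G = -1 + \frac{1}{2} \left(-410\right) = -1 - 205 = -206$)
$\left(\frac{-5 - -2}{4} + 1 \frac{1}{-2}\right) G = \left(\frac{-5 - -2}{4} + 1 \frac{1}{-2}\right) \left(-206\right) = \left(\left(-5 + 2\right) \frac{1}{4} + 1 \left(- \frac{1}{2}\right)\right) \left(-206\right) = \left(\left(-3\right) \frac{1}{4} - \frac{1}{2}\right) \left(-206\right) = \left(- \frac{3}{4} - \frac{1}{2}\right) \left(-206\right) = \left(- \frac{5}{4}\right) \left(-206\right) = \frac{515}{2}$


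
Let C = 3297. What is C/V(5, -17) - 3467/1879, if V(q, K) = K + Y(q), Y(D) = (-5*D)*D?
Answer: -6687377/266818 ≈ -25.063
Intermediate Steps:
Y(D) = -5*D**2
V(q, K) = K - 5*q**2
C/V(5, -17) - 3467/1879 = 3297/(-17 - 5*5**2) - 3467/1879 = 3297/(-17 - 5*25) - 3467*1/1879 = 3297/(-17 - 125) - 3467/1879 = 3297/(-142) - 3467/1879 = 3297*(-1/142) - 3467/1879 = -3297/142 - 3467/1879 = -6687377/266818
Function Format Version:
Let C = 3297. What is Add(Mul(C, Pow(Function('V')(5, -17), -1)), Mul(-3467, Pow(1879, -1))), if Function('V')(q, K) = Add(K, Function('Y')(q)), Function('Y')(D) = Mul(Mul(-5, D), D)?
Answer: Rational(-6687377, 266818) ≈ -25.063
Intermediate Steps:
Function('Y')(D) = Mul(-5, Pow(D, 2))
Function('V')(q, K) = Add(K, Mul(-5, Pow(q, 2)))
Add(Mul(C, Pow(Function('V')(5, -17), -1)), Mul(-3467, Pow(1879, -1))) = Add(Mul(3297, Pow(Add(-17, Mul(-5, Pow(5, 2))), -1)), Mul(-3467, Pow(1879, -1))) = Add(Mul(3297, Pow(Add(-17, Mul(-5, 25)), -1)), Mul(-3467, Rational(1, 1879))) = Add(Mul(3297, Pow(Add(-17, -125), -1)), Rational(-3467, 1879)) = Add(Mul(3297, Pow(-142, -1)), Rational(-3467, 1879)) = Add(Mul(3297, Rational(-1, 142)), Rational(-3467, 1879)) = Add(Rational(-3297, 142), Rational(-3467, 1879)) = Rational(-6687377, 266818)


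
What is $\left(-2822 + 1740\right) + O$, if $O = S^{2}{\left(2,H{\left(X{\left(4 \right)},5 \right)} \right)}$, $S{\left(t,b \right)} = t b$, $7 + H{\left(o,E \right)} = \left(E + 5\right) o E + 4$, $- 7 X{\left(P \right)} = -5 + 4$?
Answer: $- \frac{49654}{49} \approx -1013.3$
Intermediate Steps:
$X{\left(P \right)} = \frac{1}{7}$ ($X{\left(P \right)} = - \frac{-5 + 4}{7} = \left(- \frac{1}{7}\right) \left(-1\right) = \frac{1}{7}$)
$H{\left(o,E \right)} = -3 + E o \left(5 + E\right)$ ($H{\left(o,E \right)} = -7 + \left(\left(E + 5\right) o E + 4\right) = -7 + \left(\left(5 + E\right) o E + 4\right) = -7 + \left(o \left(5 + E\right) E + 4\right) = -7 + \left(E o \left(5 + E\right) + 4\right) = -7 + \left(4 + E o \left(5 + E\right)\right) = -3 + E o \left(5 + E\right)$)
$S{\left(t,b \right)} = b t$
$O = \frac{3364}{49}$ ($O = \left(\left(-3 + \frac{5^{2}}{7} + 5 \cdot 5 \cdot \frac{1}{7}\right) 2\right)^{2} = \left(\left(-3 + \frac{1}{7} \cdot 25 + \frac{25}{7}\right) 2\right)^{2} = \left(\left(-3 + \frac{25}{7} + \frac{25}{7}\right) 2\right)^{2} = \left(\frac{29}{7} \cdot 2\right)^{2} = \left(\frac{58}{7}\right)^{2} = \frac{3364}{49} \approx 68.653$)
$\left(-2822 + 1740\right) + O = \left(-2822 + 1740\right) + \frac{3364}{49} = -1082 + \frac{3364}{49} = - \frac{49654}{49}$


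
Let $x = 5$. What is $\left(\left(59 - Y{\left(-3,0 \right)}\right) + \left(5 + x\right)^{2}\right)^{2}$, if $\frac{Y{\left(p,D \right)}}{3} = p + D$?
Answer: $28224$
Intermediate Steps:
$Y{\left(p,D \right)} = 3 D + 3 p$ ($Y{\left(p,D \right)} = 3 \left(p + D\right) = 3 \left(D + p\right) = 3 D + 3 p$)
$\left(\left(59 - Y{\left(-3,0 \right)}\right) + \left(5 + x\right)^{2}\right)^{2} = \left(\left(59 - \left(3 \cdot 0 + 3 \left(-3\right)\right)\right) + \left(5 + 5\right)^{2}\right)^{2} = \left(\left(59 - \left(0 - 9\right)\right) + 10^{2}\right)^{2} = \left(\left(59 - -9\right) + 100\right)^{2} = \left(\left(59 + 9\right) + 100\right)^{2} = \left(68 + 100\right)^{2} = 168^{2} = 28224$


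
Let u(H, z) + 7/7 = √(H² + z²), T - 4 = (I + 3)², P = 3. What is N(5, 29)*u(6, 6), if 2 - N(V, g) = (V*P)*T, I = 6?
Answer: 1273 - 7638*√2 ≈ -9528.8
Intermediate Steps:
T = 85 (T = 4 + (6 + 3)² = 4 + 9² = 4 + 81 = 85)
N(V, g) = 2 - 255*V (N(V, g) = 2 - V*3*85 = 2 - 3*V*85 = 2 - 255*V)
u(H, z) = -1 + √(H² + z²)
N(5, 29)*u(6, 6) = (2 - 255*5)*(-1 + √(6² + 6²)) = (2 - 1275)*(-1 + √(36 + 36)) = -1273*(-1 + √72) = -1273*(-1 + 6*√2) = 1273 - 7638*√2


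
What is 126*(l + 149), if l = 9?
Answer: 19908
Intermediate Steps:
126*(l + 149) = 126*(9 + 149) = 126*158 = 19908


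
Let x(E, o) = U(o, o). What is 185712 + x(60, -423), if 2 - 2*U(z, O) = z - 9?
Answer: 185929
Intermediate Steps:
U(z, O) = 11/2 - z/2 (U(z, O) = 1 - (z - 9)/2 = 1 - (-9 + z)/2 = 1 + (9/2 - z/2) = 11/2 - z/2)
x(E, o) = 11/2 - o/2
185712 + x(60, -423) = 185712 + (11/2 - 1/2*(-423)) = 185712 + (11/2 + 423/2) = 185712 + 217 = 185929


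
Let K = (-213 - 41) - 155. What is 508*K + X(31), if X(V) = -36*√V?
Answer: -207772 - 36*√31 ≈ -2.0797e+5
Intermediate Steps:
K = -409 (K = -254 - 155 = -409)
508*K + X(31) = 508*(-409) - 36*√31 = -207772 - 36*√31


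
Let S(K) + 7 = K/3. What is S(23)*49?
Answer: 98/3 ≈ 32.667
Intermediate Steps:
S(K) = -7 + K/3
S(23)*49 = (-7 + (⅓)*23)*49 = (-7 + 23/3)*49 = (⅔)*49 = 98/3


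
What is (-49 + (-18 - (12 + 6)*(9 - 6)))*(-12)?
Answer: 1452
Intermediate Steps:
(-49 + (-18 - (12 + 6)*(9 - 6)))*(-12) = (-49 + (-18 - 18*3))*(-12) = (-49 + (-18 - 1*54))*(-12) = (-49 + (-18 - 54))*(-12) = (-49 - 72)*(-12) = -121*(-12) = 1452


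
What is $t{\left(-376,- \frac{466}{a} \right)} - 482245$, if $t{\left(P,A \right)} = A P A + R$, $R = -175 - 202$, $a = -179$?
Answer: $- \frac{15545342158}{32041} \approx -4.8517 \cdot 10^{5}$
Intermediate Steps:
$R = -377$ ($R = -175 - 202 = -377$)
$t{\left(P,A \right)} = -377 + P A^{2}$ ($t{\left(P,A \right)} = A P A - 377 = P A^{2} - 377 = -377 + P A^{2}$)
$t{\left(-376,- \frac{466}{a} \right)} - 482245 = \left(-377 - 376 \left(- \frac{466}{-179}\right)^{2}\right) - 482245 = \left(-377 - 376 \left(\left(-466\right) \left(- \frac{1}{179}\right)\right)^{2}\right) - 482245 = \left(-377 - 376 \left(\frac{466}{179}\right)^{2}\right) - 482245 = \left(-377 - \frac{81650656}{32041}\right) - 482245 = - \frac{93730113}{32041} - 482245 = - \frac{15545342158}{32041}$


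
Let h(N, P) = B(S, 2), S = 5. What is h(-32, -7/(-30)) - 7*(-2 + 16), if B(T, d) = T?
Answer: -93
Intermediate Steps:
h(N, P) = 5
h(-32, -7/(-30)) - 7*(-2 + 16) = 5 - 7*(-2 + 16) = 5 - 7*14 = 5 - 1*98 = 5 - 98 = -93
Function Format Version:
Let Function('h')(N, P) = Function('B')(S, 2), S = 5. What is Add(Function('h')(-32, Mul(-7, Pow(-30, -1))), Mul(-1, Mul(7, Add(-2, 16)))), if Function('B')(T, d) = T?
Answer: -93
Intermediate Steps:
Function('h')(N, P) = 5
Add(Function('h')(-32, Mul(-7, Pow(-30, -1))), Mul(-1, Mul(7, Add(-2, 16)))) = Add(5, Mul(-1, Mul(7, Add(-2, 16)))) = Add(5, Mul(-1, Mul(7, 14))) = Add(5, Mul(-1, 98)) = Add(5, -98) = -93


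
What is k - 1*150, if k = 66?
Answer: -84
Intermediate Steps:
k - 1*150 = 66 - 1*150 = 66 - 150 = -84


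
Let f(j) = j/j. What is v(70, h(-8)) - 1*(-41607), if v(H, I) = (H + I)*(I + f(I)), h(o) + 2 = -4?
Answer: 41287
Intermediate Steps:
f(j) = 1
h(o) = -6 (h(o) = -2 - 4 = -6)
v(H, I) = (1 + I)*(H + I) (v(H, I) = (H + I)*(I + 1) = (H + I)*(1 + I) = (1 + I)*(H + I))
v(70, h(-8)) - 1*(-41607) = (70 - 6 + (-6)² + 70*(-6)) - 1*(-41607) = (70 - 6 + 36 - 420) + 41607 = -320 + 41607 = 41287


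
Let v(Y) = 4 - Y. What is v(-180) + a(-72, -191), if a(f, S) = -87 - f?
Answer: 169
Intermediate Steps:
v(-180) + a(-72, -191) = (4 - 1*(-180)) + (-87 - 1*(-72)) = (4 + 180) + (-87 + 72) = 184 - 15 = 169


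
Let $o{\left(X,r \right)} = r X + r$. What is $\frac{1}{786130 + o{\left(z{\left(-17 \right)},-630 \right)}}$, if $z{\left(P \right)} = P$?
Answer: $\frac{1}{796210} \approx 1.256 \cdot 10^{-6}$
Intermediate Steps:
$o{\left(X,r \right)} = r + X r$ ($o{\left(X,r \right)} = X r + r = r + X r$)
$\frac{1}{786130 + o{\left(z{\left(-17 \right)},-630 \right)}} = \frac{1}{786130 - 630 \left(1 - 17\right)} = \frac{1}{786130 - -10080} = \frac{1}{786130 + 10080} = \frac{1}{796210}$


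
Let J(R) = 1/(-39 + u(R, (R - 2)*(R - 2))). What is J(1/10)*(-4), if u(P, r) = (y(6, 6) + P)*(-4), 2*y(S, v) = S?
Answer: 20/257 ≈ 0.077821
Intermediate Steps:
y(S, v) = S/2
u(P, r) = -12 - 4*P (u(P, r) = ((½)*6 + P)*(-4) = (3 + P)*(-4) = -12 - 4*P)
J(R) = 1/(-51 - 4*R) (J(R) = 1/(-39 + (-12 - 4*R)) = 1/(-51 - 4*R))
J(1/10)*(-4) = -1/(51 + 4/10)*(-4) = -1/(51 + 4*(⅒))*(-4) = -1/(51 + ⅖)*(-4) = -1/257/5*(-4) = -1*5/257*(-4) = -5/257*(-4) = 20/257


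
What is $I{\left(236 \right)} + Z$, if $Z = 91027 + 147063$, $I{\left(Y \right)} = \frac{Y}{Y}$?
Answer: $238091$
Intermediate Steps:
$I{\left(Y \right)} = 1$
$Z = 238090$
$I{\left(236 \right)} + Z = 1 + 238090 = 238091$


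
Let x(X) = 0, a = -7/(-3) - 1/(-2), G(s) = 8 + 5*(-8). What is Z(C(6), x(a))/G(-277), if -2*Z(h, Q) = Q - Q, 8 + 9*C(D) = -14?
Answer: 0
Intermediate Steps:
G(s) = -32 (G(s) = 8 - 40 = -32)
a = 17/6 (a = -7*(-1/3) - 1*(-1/2) = 7/3 + 1/2 = 17/6 ≈ 2.8333)
C(D) = -22/9 (C(D) = -8/9 + (1/9)*(-14) = -8/9 - 14/9 = -22/9)
Z(h, Q) = 0 (Z(h, Q) = -(Q - Q)/2 = -1/2*0 = 0)
Z(C(6), x(a))/G(-277) = 0/(-32) = 0*(-1/32) = 0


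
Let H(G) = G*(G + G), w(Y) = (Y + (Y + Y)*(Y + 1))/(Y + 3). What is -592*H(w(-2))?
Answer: -4736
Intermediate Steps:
w(Y) = (Y + 2*Y*(1 + Y))/(3 + Y) (w(Y) = (Y + (2*Y)*(1 + Y))/(3 + Y) = (Y + 2*Y*(1 + Y))/(3 + Y))
H(G) = 2*G² (H(G) = G*(2*G) = 2*G²)
-592*H(w(-2)) = -1184*(-2*(3 + 2*(-2))/(3 - 2))² = -1184*(-2*(3 - 4)/1)² = -1184*(-2*1*(-1))² = -1184*2² = -1184*4 = -592*8 = -4736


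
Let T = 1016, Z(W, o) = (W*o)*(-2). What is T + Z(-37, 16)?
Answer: 2200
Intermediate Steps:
Z(W, o) = -2*W*o
T + Z(-37, 16) = 1016 - 2*(-37)*16 = 1016 + 1184 = 2200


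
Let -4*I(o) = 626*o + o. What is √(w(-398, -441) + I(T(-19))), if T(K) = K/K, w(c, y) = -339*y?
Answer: √597369/2 ≈ 386.45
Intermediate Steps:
T(K) = 1
I(o) = -627*o/4 (I(o) = -(626*o + o)/4 = -627*o/4)
√(w(-398, -441) + I(T(-19))) = √(-339*(-441) - 627/4*1) = √(149499 - 627/4) = √(597369/4) = √597369/2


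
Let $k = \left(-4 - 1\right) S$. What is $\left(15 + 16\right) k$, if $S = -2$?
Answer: $310$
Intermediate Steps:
$k = 10$ ($k = \left(-4 - 1\right) \left(-2\right) = \left(-5\right) \left(-2\right) = 10$)
$\left(15 + 16\right) k = \left(15 + 16\right) 10 = 31 \cdot 10 = 310$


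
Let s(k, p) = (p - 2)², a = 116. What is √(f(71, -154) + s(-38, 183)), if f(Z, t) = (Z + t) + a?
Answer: √32794 ≈ 181.09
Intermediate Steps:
s(k, p) = (-2 + p)²
f(Z, t) = 116 + Z + t (f(Z, t) = (Z + t) + 116 = 116 + Z + t)
√(f(71, -154) + s(-38, 183)) = √((116 + 71 - 154) + (-2 + 183)²) = √(33 + 181²) = √(33 + 32761) = √32794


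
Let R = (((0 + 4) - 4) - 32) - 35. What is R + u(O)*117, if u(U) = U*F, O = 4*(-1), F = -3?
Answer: 1337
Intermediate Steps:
O = -4
R = -67 (R = ((4 - 4) - 32) - 35 = (0 - 32) - 35 = -32 - 35 = -67)
u(U) = -3*U (u(U) = U*(-3) = -3*U)
R + u(O)*117 = -67 - 3*(-4)*117 = -67 + 12*117 = -67 + 1404 = 1337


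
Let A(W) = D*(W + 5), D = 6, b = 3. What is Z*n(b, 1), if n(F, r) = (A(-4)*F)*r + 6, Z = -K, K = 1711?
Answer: -41064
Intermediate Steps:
Z = -1711 (Z = -1*1711 = -1711)
A(W) = 30 + 6*W (A(W) = 6*(W + 5) = 6*(5 + W) = 30 + 6*W)
n(F, r) = 6 + 6*F*r (n(F, r) = ((30 + 6*(-4))*F)*r + 6 = ((30 - 24)*F)*r + 6 = (6*F)*r + 6 = 6*F*r + 6 = 6 + 6*F*r)
Z*n(b, 1) = -1711*(6 + 6*3*1) = -1711*(6 + 18) = -1711*24 = -41064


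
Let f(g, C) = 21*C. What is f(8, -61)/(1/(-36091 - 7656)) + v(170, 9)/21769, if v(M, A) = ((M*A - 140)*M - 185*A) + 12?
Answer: 1219932970130/21769 ≈ 5.6040e+7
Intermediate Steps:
v(M, A) = 12 - 185*A + M*(-140 + A*M) (v(M, A) = ((A*M - 140)*M - 185*A) + 12 = ((-140 + A*M)*M - 185*A) + 12 = (M*(-140 + A*M) - 185*A) + 12 = (-185*A + M*(-140 + A*M)) + 12 = 12 - 185*A + M*(-140 + A*M))
f(8, -61)/(1/(-36091 - 7656)) + v(170, 9)/21769 = (21*(-61))/(1/(-36091 - 7656)) + (12 - 185*9 - 140*170 + 9*170**2)/21769 = -1281/(1/(-43747)) + (12 - 1665 - 23800 + 9*28900)*(1/21769) = -1281/(-1/43747) + (12 - 1665 - 23800 + 260100)*(1/21769) = -1281*(-43747) + 234647*(1/21769) = 56039907 + 234647/21769 = 1219932970130/21769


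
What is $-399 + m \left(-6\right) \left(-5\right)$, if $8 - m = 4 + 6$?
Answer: $-459$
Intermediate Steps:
$m = -2$ ($m = 8 - \left(4 + 6\right) = 8 - 10 = -2$)
$-399 + m \left(-6\right) \left(-5\right) = -399 + \left(-2\right) \left(-6\right) \left(-5\right) = -399 + 12 \left(-5\right) = -399 - 60 = -459$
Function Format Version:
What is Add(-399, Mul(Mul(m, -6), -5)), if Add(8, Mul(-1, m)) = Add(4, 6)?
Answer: -459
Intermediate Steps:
m = -2 (m = Add(8, Mul(-1, Add(4, 6))) = Add(8, Mul(-1, 10)) = Add(8, -10) = -2)
Add(-399, Mul(Mul(m, -6), -5)) = Add(-399, Mul(Mul(-2, -6), -5)) = Add(-399, Mul(12, -5)) = Add(-399, -60) = -459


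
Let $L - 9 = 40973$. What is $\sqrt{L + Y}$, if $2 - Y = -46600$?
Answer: $4 \sqrt{5474} \approx 295.95$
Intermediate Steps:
$L = 40982$ ($L = 9 + 40973 = 40982$)
$Y = 46602$ ($Y = 2 - -46600 = 2 + 46600 = 46602$)
$\sqrt{L + Y} = \sqrt{40982 + 46602} = \sqrt{87584} = 4 \sqrt{5474}$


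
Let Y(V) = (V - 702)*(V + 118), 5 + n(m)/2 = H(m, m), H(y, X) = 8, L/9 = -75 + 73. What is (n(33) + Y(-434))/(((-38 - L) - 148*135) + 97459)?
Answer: 358982/77459 ≈ 4.6345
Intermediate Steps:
L = -18 (L = 9*(-75 + 73) = 9*(-2) = -18)
n(m) = 6 (n(m) = -10 + 2*8 = -10 + 16 = 6)
Y(V) = (-702 + V)*(118 + V)
(n(33) + Y(-434))/(((-38 - L) - 148*135) + 97459) = (6 + (-82836 + (-434)**2 - 584*(-434)))/(((-38 - 1*(-18)) - 148*135) + 97459) = (6 + (-82836 + 188356 + 253456))/(((-38 + 18) - 19980) + 97459) = (6 + 358976)/((-20 - 19980) + 97459) = 358982/(-20000 + 97459) = 358982/77459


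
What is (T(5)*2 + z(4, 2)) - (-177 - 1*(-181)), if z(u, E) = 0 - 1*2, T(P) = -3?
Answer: -12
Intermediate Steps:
z(u, E) = -2 (z(u, E) = 0 - 2 = -2)
(T(5)*2 + z(4, 2)) - (-177 - 1*(-181)) = (-3*2 - 2) - (-177 - 1*(-181)) = (-6 - 2) - (-177 + 181) = -8 - 1*4 = -8 - 4 = -12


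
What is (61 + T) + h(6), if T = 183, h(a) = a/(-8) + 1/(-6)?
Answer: 2917/12 ≈ 243.08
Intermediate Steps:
h(a) = -⅙ - a/8 (h(a) = a*(-⅛) + 1*(-⅙) = -a/8 - ⅙ = -⅙ - a/8)
(61 + T) + h(6) = (61 + 183) + (-⅙ - ⅛*6) = 244 + (-⅙ - ¾) = 244 - 11/12 = 2917/12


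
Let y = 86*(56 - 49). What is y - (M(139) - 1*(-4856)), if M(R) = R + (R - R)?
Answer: -4393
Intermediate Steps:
M(R) = R (M(R) = R + 0 = R)
y = 602 (y = 86*7 = 602)
y - (M(139) - 1*(-4856)) = 602 - (139 - 1*(-4856)) = 602 - (139 + 4856) = 602 - 1*4995 = 602 - 4995 = -4393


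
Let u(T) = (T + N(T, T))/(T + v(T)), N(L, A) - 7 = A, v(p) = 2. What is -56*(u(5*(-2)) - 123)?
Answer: 6797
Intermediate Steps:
N(L, A) = 7 + A
u(T) = (7 + 2*T)/(2 + T) (u(T) = (T + (7 + T))/(T + 2) = (7 + 2*T)/(2 + T))
-56*(u(5*(-2)) - 123) = -56*((7 + 2*(5*(-2)))/(2 + 5*(-2)) - 123) = -56*((7 + 2*(-10))/(2 - 10) - 123) = -56*((7 - 20)/(-8) - 123) = -56*(-⅛*(-13) - 123) = -56*(13/8 - 123) = -56*(-971/8) = 6797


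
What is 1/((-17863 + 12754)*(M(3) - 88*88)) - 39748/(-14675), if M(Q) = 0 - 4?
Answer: 1573405992611/580903007100 ≈ 2.7086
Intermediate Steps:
M(Q) = -4
1/((-17863 + 12754)*(M(3) - 88*88)) - 39748/(-14675) = 1/((-17863 + 12754)*(-4 - 88*88)) - 39748/(-14675) = 1/((-5109)*(-4 - 7744)) - 39748*(-1/14675) = -1/5109/(-7748) + 39748/14675 = -1/5109*(-1/7748) + 39748/14675 = 1/39584532 + 39748/14675 = 1573405992611/580903007100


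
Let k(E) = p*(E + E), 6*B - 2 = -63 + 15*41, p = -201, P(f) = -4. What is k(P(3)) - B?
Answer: 4547/3 ≈ 1515.7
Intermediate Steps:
B = 277/3 (B = ⅓ + (-63 + 15*41)/6 = ⅓ + (-63 + 615)/6 = ⅓ + (⅙)*552 = ⅓ + 92 = 277/3 ≈ 92.333)
k(E) = -402*E (k(E) = -201*(E + E) = -402*E)
k(P(3)) - B = -402*(-4) - 1*277/3 = 1608 - 277/3 = 4547/3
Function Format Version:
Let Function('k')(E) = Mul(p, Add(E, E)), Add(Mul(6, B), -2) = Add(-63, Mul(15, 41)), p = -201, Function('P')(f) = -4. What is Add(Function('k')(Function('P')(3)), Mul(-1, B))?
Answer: Rational(4547, 3) ≈ 1515.7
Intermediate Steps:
B = Rational(277, 3) (B = Add(Rational(1, 3), Mul(Rational(1, 6), Add(-63, Mul(15, 41)))) = Add(Rational(1, 3), Mul(Rational(1, 6), Add(-63, 615))) = Add(Rational(1, 3), Mul(Rational(1, 6), 552)) = Add(Rational(1, 3), 92) = Rational(277, 3) ≈ 92.333)
Function('k')(E) = Mul(-402, E) (Function('k')(E) = Mul(-201, Add(E, E)) = Mul(-201, Mul(2, E)) = Mul(-402, E))
Add(Function('k')(Function('P')(3)), Mul(-1, B)) = Add(Mul(-402, -4), Mul(-1, Rational(277, 3))) = Add(1608, Rational(-277, 3)) = Rational(4547, 3)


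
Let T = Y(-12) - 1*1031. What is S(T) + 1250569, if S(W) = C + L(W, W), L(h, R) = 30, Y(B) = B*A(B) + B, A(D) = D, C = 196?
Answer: 1250795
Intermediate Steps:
Y(B) = B + B² (Y(B) = B*B + B = B² + B = B + B²)
T = -899 (T = -12*(1 - 12) - 1*1031 = -12*(-11) - 1031 = 132 - 1031 = -899)
S(W) = 226 (S(W) = 196 + 30 = 226)
S(T) + 1250569 = 226 + 1250569 = 1250795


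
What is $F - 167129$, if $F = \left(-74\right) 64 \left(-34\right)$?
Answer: $-6105$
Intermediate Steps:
$F = 161024$ ($F = \left(-4736\right) \left(-34\right) = 161024$)
$F - 167129 = 161024 - 167129 = -6105$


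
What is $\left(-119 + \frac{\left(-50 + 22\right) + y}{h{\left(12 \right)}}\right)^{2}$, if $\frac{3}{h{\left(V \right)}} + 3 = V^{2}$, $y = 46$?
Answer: $528529$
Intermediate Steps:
$h{\left(V \right)} = \frac{3}{-3 + V^{2}}$
$\left(-119 + \frac{\left(-50 + 22\right) + y}{h{\left(12 \right)}}\right)^{2} = \left(-119 + \frac{\left(-50 + 22\right) + 46}{3 \frac{1}{-3 + 12^{2}}}\right)^{2} = \left(-119 + \frac{-28 + 46}{3 \frac{1}{-3 + 144}}\right)^{2} = \left(-119 + \frac{18}{3 \cdot \frac{1}{141}}\right)^{2} = \left(-119 + 18 \frac{1}{\frac{1}{47}}\right)^{2} = \left(-119 + 18 \cdot 47\right)^{2} = \left(-119 + 846\right)^{2} = 727^{2} = 528529$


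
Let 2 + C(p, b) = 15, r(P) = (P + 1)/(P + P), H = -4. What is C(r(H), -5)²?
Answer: 169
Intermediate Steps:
r(P) = (1 + P)/(2*P) (r(P) = (1 + P)/((2*P)) = (1 + P)*(1/(2*P)) = (1 + P)/(2*P))
C(p, b) = 13 (C(p, b) = -2 + 15 = 13)
C(r(H), -5)² = 13² = 169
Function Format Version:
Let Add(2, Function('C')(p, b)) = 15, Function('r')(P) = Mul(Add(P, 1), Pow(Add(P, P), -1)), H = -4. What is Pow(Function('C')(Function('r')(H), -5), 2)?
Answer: 169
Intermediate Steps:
Function('r')(P) = Mul(Rational(1, 2), Pow(P, -1), Add(1, P)) (Function('r')(P) = Mul(Add(1, P), Pow(Mul(2, P), -1)) = Mul(Add(1, P), Mul(Rational(1, 2), Pow(P, -1))) = Mul(Rational(1, 2), Pow(P, -1), Add(1, P)))
Function('C')(p, b) = 13 (Function('C')(p, b) = Add(-2, 15) = 13)
Pow(Function('C')(Function('r')(H), -5), 2) = Pow(13, 2) = 169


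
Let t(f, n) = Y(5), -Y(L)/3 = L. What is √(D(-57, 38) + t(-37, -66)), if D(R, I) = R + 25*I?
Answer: √878 ≈ 29.631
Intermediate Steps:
Y(L) = -3*L
t(f, n) = -15 (t(f, n) = -3*5 = -15)
√(D(-57, 38) + t(-37, -66)) = √((-57 + 25*38) - 15) = √((-57 + 950) - 15) = √(893 - 15) = √878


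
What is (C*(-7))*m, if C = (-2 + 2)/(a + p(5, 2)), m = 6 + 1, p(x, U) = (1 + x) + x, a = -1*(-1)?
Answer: 0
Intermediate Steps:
a = 1
p(x, U) = 1 + 2*x
m = 7
C = 0 (C = (-2 + 2)/(1 + (1 + 2*5)) = 0/(1 + (1 + 10)) = 0/(1 + 11) = 0/12 = 0*(1/12) = 0)
(C*(-7))*m = (0*(-7))*7 = 0*7 = 0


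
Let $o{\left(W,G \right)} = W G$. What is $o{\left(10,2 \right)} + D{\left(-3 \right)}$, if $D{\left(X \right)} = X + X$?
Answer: $14$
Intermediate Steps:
$D{\left(X \right)} = 2 X$
$o{\left(W,G \right)} = G W$
$o{\left(10,2 \right)} + D{\left(-3 \right)} = 2 \cdot 10 + 2 \left(-3\right) = 20 - 6 = 14$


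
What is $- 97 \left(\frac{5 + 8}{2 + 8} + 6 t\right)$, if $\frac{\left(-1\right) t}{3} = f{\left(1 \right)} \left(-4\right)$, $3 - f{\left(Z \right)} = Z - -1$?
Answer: $- \frac{71101}{10} \approx -7110.1$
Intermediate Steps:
$f{\left(Z \right)} = 2 - Z$ ($f{\left(Z \right)} = 3 - \left(Z - -1\right) = 3 - \left(Z + 1\right) = 3 - \left(1 + Z\right) = 2 - Z$)
$t = 12$ ($t = - 3 \left(2 - 1\right) \left(-4\right) = - 3 \cdot 1 \left(-4\right) = \left(-3\right) \left(-4\right) = 12$)
$- 97 \left(\frac{5 + 8}{2 + 8} + 6 t\right) = - 97 \left(\frac{5 + 8}{2 + 8} + 6 \cdot 12\right) = - 97 \left(\frac{13}{10} + 72\right) = \left(-97\right) \frac{733}{10} = - \frac{71101}{10}$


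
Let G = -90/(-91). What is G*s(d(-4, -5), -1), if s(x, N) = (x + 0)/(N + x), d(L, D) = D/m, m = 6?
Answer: 450/1001 ≈ 0.44955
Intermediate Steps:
d(L, D) = D/6
s(x, N) = x/(N + x)
G = 90/91 (G = -90*(-1/91) = 90/91 ≈ 0.98901)
G*s(d(-4, -5), -1) = 90*(((⅙)*(-5))/(-1 + (⅙)*(-5)))/91 = 90*(-5/(6*(-1 - ⅚)))/91 = 90*(-5/(6*(-11/6)))/91 = 90*(-⅚*(-6/11))/91 = (90/91)*(5/11) = 450/1001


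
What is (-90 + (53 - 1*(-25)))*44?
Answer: -528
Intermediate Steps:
(-90 + (53 - 1*(-25)))*44 = (-90 + (53 + 25))*44 = (-90 + 78)*44 = -12*44 = -528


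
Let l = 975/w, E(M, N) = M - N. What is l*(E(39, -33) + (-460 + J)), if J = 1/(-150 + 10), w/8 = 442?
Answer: -814815/7616 ≈ -106.99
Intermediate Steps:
w = 3536 (w = 8*442 = 3536)
l = 75/272 (l = 975/3536 = 975*(1/3536) = 75/272 ≈ 0.27574)
J = -1/140 (J = 1/(-140) = -1/140 ≈ -0.0071429)
l*(E(39, -33) + (-460 + J)) = 75*((39 - 1*(-33)) + (-460 - 1/140))/272 = 75*((39 + 33) - 64401/140)/272 = 75*(72 - 64401/140)/272 = (75/272)*(-54321/140) = -814815/7616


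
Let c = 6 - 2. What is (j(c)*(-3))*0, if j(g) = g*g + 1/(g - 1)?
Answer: 0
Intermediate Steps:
c = 4
j(g) = g**2 + 1/(-1 + g)
(j(c)*(-3))*0 = (((1 + 4**3 - 1*4**2)/(-1 + 4))*(-3))*0 = (((1 + 64 - 1*16)/3)*(-3))*0 = (((1 + 64 - 16)/3)*(-3))*0 = (((1/3)*49)*(-3))*0 = ((49/3)*(-3))*0 = -49*0 = 0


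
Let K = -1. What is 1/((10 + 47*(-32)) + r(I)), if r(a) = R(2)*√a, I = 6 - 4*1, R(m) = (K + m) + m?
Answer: -83/124001 - √2/744006 ≈ -0.00067125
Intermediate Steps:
R(m) = -1 + 2*m (R(m) = (-1 + m) + m = -1 + 2*m)
I = 2 (I = 6 - 4 = 2)
r(a) = 3*√a (r(a) = (-1 + 2*2)*√a = (-1 + 4)*√a = 3*√a)
1/((10 + 47*(-32)) + r(I)) = 1/((10 + 47*(-32)) + 3*√2) = 1/((10 - 1504) + 3*√2) = 1/(-1494 + 3*√2)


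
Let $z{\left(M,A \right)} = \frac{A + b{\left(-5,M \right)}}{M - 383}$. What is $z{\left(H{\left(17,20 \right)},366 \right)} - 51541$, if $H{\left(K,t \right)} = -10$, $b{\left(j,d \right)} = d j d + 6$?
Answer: $- \frac{20255485}{393} \approx -51541.0$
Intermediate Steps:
$b{\left(j,d \right)} = 6 + j d^{2}$ ($b{\left(j,d \right)} = j d^{2} + 6 = 6 + j d^{2}$)
$z{\left(M,A \right)} = \frac{6 + A - 5 M^{2}}{-383 + M}$ ($z{\left(M,A \right)} = \frac{A - \left(-6 + 5 M^{2}\right)}{M - 383} = \frac{6 + A - 5 M^{2}}{-383 + M}$)
$z{\left(H{\left(17,20 \right)},366 \right)} - 51541 = \frac{6 + 366 - 5 \left(-10\right)^{2}}{-383 - 10} - 51541 = \frac{6 + 366 - 500}{-393} - 51541 = - \frac{6 + 366 - 500}{393} - 51541 = \left(- \frac{1}{393}\right) \left(-128\right) - 51541 = \frac{128}{393} - 51541 = - \frac{20255485}{393}$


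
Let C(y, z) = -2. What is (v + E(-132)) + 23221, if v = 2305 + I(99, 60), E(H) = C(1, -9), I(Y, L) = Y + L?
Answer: 25683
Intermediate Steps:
I(Y, L) = L + Y
E(H) = -2
v = 2464 (v = 2305 + (60 + 99) = 2305 + 159 = 2464)
(v + E(-132)) + 23221 = (2464 - 2) + 23221 = 2462 + 23221 = 25683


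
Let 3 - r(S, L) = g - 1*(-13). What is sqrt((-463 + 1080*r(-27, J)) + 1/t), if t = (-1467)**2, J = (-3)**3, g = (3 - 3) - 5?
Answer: 17*I*sqrt(43659854)/1467 ≈ 76.57*I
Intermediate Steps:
g = -5 (g = 0 - 5 = -5)
J = -27
t = 2152089
r(S, L) = -5 (r(S, L) = 3 - (-5 - 1*(-13)) = 3 - (-5 + 13) = 3 - 1*8 = 3 - 8 = -5)
sqrt((-463 + 1080*r(-27, J)) + 1/t) = sqrt((-463 + 1080*(-5)) + 1/2152089) = sqrt((-463 - 5400) + 1/2152089) = sqrt(-5863 + 1/2152089) = sqrt(-12617697806/2152089) = 17*I*sqrt(43659854)/1467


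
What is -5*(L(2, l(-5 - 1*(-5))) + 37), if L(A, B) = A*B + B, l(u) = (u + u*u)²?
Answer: -185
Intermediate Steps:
l(u) = (u + u²)²
L(A, B) = B + A*B
-5*(L(2, l(-5 - 1*(-5))) + 37) = -5*(((-5 - 1*(-5))²*(1 + (-5 - 1*(-5)))²)*(1 + 2) + 37) = -5*(((-5 + 5)²*(1 + (-5 + 5))²)*3 + 37) = -5*((0²*(1 + 0)²)*3 + 37) = -5*((0*1²)*3 + 37) = -5*((0*1)*3 + 37) = -5*(0*3 + 37) = -5*(0 + 37) = -5*37 = -185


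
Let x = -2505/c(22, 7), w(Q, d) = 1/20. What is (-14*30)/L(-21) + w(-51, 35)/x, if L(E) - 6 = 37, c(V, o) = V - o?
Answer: -1402843/143620 ≈ -9.7677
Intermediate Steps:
w(Q, d) = 1/20
L(E) = 43 (L(E) = 6 + 37 = 43)
x = -167 (x = -2505/(22 - 1*7) = -2505/(22 - 7) = -2505/15 = -2505*1/15 = -167)
(-14*30)/L(-21) + w(-51, 35)/x = -14*30/43 + (1/20)/(-167) = -420*1/43 + (1/20)*(-1/167) = -420/43 - 1/3340 = -1402843/143620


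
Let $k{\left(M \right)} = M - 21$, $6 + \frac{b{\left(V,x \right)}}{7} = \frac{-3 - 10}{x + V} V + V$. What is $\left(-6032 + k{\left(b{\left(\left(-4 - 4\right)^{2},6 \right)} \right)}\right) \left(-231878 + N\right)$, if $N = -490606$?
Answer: $\frac{20699889084}{5} \approx 4.14 \cdot 10^{9}$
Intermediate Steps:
$b{\left(V,x \right)} = -42 + 7 V - \frac{91 V}{V + x}$ ($b{\left(V,x \right)} = -42 + 7 \left(\frac{-3 - 10}{x + V} V + V\right) = -42 + 7 \left(- \frac{13}{V + x} V + V\right) = -42 + 7 \left(- \frac{13 V}{V + x} + V\right) = -42 + 7 \left(V - \frac{13 V}{V + x}\right) = -42 + \left(7 V - \frac{91 V}{V + x}\right) = -42 + 7 V - \frac{91 V}{V + x}$)
$k{\left(M \right)} = -21 + M$
$\left(-6032 + k{\left(b{\left(\left(-4 - 4\right)^{2},6 \right)} \right)}\right) \left(-231878 + N\right) = \left(-6032 - \left(21 - \frac{7 \left(\left(\left(-4 - 4\right)^{2}\right)^{2} - 19 \left(-4 - 4\right)^{2} - 36 + \left(-4 - 4\right)^{2} \cdot 6\right)}{\left(-4 - 4\right)^{2} + 6}\right)\right) \left(-231878 - 490606\right) = \left(-6032 - \left(21 - \frac{7 \left(\left(\left(-8\right)^{2}\right)^{2} - 19 \left(-8\right)^{2} - 36 + \left(-8\right)^{2} \cdot 6\right)}{\left(-8\right)^{2} + 6}\right)\right) \left(-722484\right) = \left(-6032 - \left(21 - \frac{7 \left(64^{2} - 1216 - 36 + 64 \cdot 6\right)}{64 + 6}\right)\right) \left(-722484\right) = \left(-6032 - \left(21 - \frac{7 \left(4096 - 1216 - 36 + 384\right)}{70}\right)\right) \left(-722484\right) = \left(-6032 - \left(21 - \frac{1614}{5}\right)\right) \left(-722484\right) = \left(-6032 + \left(-21 + \frac{1614}{5}\right)\right) \left(-722484\right) = \left(-6032 + \frac{1509}{5}\right) \left(-722484\right) = \left(- \frac{28651}{5}\right) \left(-722484\right) = \frac{20699889084}{5}$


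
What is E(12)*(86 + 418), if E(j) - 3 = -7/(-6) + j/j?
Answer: 2604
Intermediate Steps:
E(j) = 31/6 (E(j) = 3 + (-7/(-6) + j/j) = 3 + (-7*(-⅙) + 1) = 3 + (7/6 + 1) = 3 + 13/6 = 31/6)
E(12)*(86 + 418) = 31*(86 + 418)/6 = (31/6)*504 = 2604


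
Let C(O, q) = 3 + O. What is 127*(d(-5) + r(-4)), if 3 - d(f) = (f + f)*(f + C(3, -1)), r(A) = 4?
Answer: 2159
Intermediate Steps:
d(f) = 3 - 2*f*(6 + f) (d(f) = 3 - (f + f)*(f + (3 + 3)) = 3 - 2*f*(f + 6) = 3 - 2*f*(6 + f))
127*(d(-5) + r(-4)) = 127*((3 - 12*(-5) - 2*(-5)²) + 4) = 127*((3 + 60 - 2*25) + 4) = 127*((3 + 60 - 50) + 4) = 127*(13 + 4) = 127*17 = 2159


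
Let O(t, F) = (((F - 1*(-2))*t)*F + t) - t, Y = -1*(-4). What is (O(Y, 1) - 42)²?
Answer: 900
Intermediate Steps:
Y = 4
O(t, F) = F*t*(2 + F) (O(t, F) = (((F + 2)*t)*F + t) - t = (((2 + F)*t)*F + t) - t = ((t*(2 + F))*F + t) - t = (F*t*(2 + F) + t) - t = (t + F*t*(2 + F)) - t = F*t*(2 + F))
(O(Y, 1) - 42)² = (1*4*(2 + 1) - 42)² = (1*4*3 - 42)² = (12 - 42)² = (-30)² = 900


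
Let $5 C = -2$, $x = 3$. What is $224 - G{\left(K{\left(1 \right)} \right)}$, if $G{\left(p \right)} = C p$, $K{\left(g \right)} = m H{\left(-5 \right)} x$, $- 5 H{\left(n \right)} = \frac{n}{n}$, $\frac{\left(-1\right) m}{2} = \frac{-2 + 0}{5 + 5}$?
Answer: $\frac{27988}{125} \approx 223.9$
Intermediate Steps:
$m = \frac{2}{5}$ ($m = - 2 \frac{-2 + 0}{5 + 5} = - 2 \left(- \frac{2}{10}\right) = - 2 \left(\left(-2\right) \frac{1}{10}\right) = \left(-2\right) \left(- \frac{1}{5}\right) = \frac{2}{5} \approx 0.4$)
$H{\left(n \right)} = - \frac{1}{5}$ ($H{\left(n \right)} = - \frac{n \frac{1}{n}}{5} = \left(- \frac{1}{5}\right) 1 = - \frac{1}{5}$)
$C = - \frac{2}{5}$ ($C = \frac{1}{5} \left(-2\right) = - \frac{2}{5} \approx -0.4$)
$K{\left(g \right)} = - \frac{6}{25}$ ($K{\left(g \right)} = \frac{2}{5} \left(- \frac{1}{5}\right) 3 = \left(- \frac{2}{25}\right) 3 = - \frac{6}{25}$)
$G{\left(p \right)} = - \frac{2 p}{5}$
$224 - G{\left(K{\left(1 \right)} \right)} = 224 - \left(- \frac{2}{5}\right) \left(- \frac{6}{25}\right) = 224 - \frac{12}{125} = \frac{27988}{125}$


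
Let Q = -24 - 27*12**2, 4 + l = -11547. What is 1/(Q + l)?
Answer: -1/15463 ≈ -6.4670e-5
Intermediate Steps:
l = -11551 (l = -4 - 11547 = -11551)
Q = -3912 (Q = -24 - 27*144 = -24 - 3888 = -3912)
1/(Q + l) = 1/(-3912 - 11551) = 1/(-15463) = -1/15463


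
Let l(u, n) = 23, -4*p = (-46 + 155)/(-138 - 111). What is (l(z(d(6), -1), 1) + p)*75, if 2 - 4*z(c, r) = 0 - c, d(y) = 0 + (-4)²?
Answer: 575425/332 ≈ 1733.2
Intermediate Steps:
d(y) = 16 (d(y) = 0 + 16 = 16)
z(c, r) = ½ + c/4 (z(c, r) = ½ - (0 - c)/4 = ½ - (-1)*c/4 = ½ + c/4)
p = 109/996 (p = -(-46 + 155)/(4*(-138 - 111)) = -109/(4*(-249)) = -109*(-1)/(4*249) = -¼*(-109/249) = 109/996 ≈ 0.10944)
(l(z(d(6), -1), 1) + p)*75 = (23 + 109/996)*75 = (23017/996)*75 = 575425/332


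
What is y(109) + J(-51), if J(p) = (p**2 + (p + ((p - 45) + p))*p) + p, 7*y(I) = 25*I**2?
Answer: 385561/7 ≈ 55080.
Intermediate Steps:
y(I) = 25*I**2/7 (y(I) = (25*I**2)/7 = 25*I**2/7)
J(p) = p + p**2 + p*(-45 + 3*p) (J(p) = (p**2 + (p + ((-45 + p) + p))*p) + p = (p**2 + (p + (-45 + 2*p))*p) + p = (p**2 + (-45 + 3*p)*p) + p = (p**2 + p*(-45 + 3*p)) + p = p + p**2 + p*(-45 + 3*p))
y(109) + J(-51) = (25/7)*109**2 + 4*(-51)*(-11 - 51) = (25/7)*11881 + 4*(-51)*(-62) = 297025/7 + 12648 = 385561/7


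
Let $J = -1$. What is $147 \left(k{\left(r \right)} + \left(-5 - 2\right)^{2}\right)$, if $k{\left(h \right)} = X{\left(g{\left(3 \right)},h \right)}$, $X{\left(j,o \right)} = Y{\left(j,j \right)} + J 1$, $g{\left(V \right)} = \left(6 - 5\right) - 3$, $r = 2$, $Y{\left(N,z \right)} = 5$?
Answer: $7791$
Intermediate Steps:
$g{\left(V \right)} = -2$ ($g{\left(V \right)} = 1 - 3 = -2$)
$X{\left(j,o \right)} = 4$ ($X{\left(j,o \right)} = 5 - 1 = 4$)
$k{\left(h \right)} = 4$
$147 \left(k{\left(r \right)} + \left(-5 - 2\right)^{2}\right) = 147 \left(4 + \left(-5 - 2\right)^{2}\right) = 147 \left(4 + \left(-7\right)^{2}\right) = 147 \left(4 + 49\right) = 147 \cdot 53 = 7791$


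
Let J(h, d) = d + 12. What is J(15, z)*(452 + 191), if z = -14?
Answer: -1286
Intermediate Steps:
J(h, d) = 12 + d
J(15, z)*(452 + 191) = (12 - 14)*(452 + 191) = -2*643 = -1286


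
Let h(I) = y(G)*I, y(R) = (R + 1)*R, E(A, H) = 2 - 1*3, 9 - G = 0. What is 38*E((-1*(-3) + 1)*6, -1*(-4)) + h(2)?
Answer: 142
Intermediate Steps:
G = 9 (G = 9 - 1*0 = 9 + 0 = 9)
E(A, H) = -1 (E(A, H) = 2 - 3 = -1)
y(R) = R*(1 + R) (y(R) = (1 + R)*R = R*(1 + R))
h(I) = 90*I (h(I) = (9*(1 + 9))*I = (9*10)*I = 90*I)
38*E((-1*(-3) + 1)*6, -1*(-4)) + h(2) = 38*(-1) + 90*2 = -38 + 180 = 142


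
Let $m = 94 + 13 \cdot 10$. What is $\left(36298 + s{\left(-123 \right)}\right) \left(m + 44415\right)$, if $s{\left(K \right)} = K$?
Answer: $1614815825$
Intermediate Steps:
$m = 224$ ($m = 94 + 130 = 224$)
$\left(36298 + s{\left(-123 \right)}\right) \left(m + 44415\right) = \left(36298 - 123\right) \left(224 + 44415\right) = 36175 \cdot 44639 = 1614815825$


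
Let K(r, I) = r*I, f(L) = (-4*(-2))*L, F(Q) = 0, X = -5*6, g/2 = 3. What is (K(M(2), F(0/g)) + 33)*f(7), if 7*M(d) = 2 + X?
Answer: 1848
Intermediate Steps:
g = 6 (g = 2*3 = 6)
X = -30
M(d) = -4 (M(d) = (2 - 30)/7 = (1/7)*(-28) = -4)
f(L) = 8*L
K(r, I) = I*r
(K(M(2), F(0/g)) + 33)*f(7) = (0*(-4) + 33)*(8*7) = (0 + 33)*56 = 33*56 = 1848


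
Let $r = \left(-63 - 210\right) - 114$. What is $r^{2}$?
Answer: $149769$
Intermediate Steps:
$r = -387$ ($r = -273 - 114 = -387$)
$r^{2} = \left(-387\right)^{2} = 149769$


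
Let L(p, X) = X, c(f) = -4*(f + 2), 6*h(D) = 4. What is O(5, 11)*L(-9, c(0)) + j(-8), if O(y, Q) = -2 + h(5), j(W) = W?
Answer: 8/3 ≈ 2.6667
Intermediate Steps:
h(D) = ⅔ (h(D) = (⅙)*4 = ⅔)
c(f) = -8 - 4*f (c(f) = -4*(2 + f) = -8 - 4*f)
O(y, Q) = -4/3 (O(y, Q) = -2 + ⅔ = -4/3)
O(5, 11)*L(-9, c(0)) + j(-8) = -4*(-8 - 4*0)/3 - 8 = -4*(-8 + 0)/3 - 8 = -4/3*(-8) - 8 = 32/3 - 8 = 8/3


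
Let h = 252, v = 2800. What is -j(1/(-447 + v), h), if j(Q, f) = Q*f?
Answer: -252/2353 ≈ -0.10710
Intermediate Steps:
-j(1/(-447 + v), h) = -252/(-447 + 2800) = -252/2353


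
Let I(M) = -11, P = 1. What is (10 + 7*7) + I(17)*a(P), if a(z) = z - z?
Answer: 59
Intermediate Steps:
a(z) = 0
(10 + 7*7) + I(17)*a(P) = (10 + 7*7) - 11*0 = (10 + 49) + 0 = 59 + 0 = 59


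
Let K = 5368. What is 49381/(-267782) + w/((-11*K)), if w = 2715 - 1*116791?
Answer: 1726978134/988249471 ≈ 1.7475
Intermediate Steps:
w = -114076 (w = 2715 - 116791 = -114076)
49381/(-267782) + w/((-11*K)) = 49381/(-267782) - 114076/((-11*5368)) = 49381*(-1/267782) - 114076/(-59048) = -49381/267782 - 114076*(-1/59048) = -49381/267782 + 28519/14762 = 1726978134/988249471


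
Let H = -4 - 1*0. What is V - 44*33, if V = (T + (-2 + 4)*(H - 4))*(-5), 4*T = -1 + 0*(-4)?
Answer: -5483/4 ≈ -1370.8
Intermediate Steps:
T = -1/4 (T = (-1 + 0*(-4))/4 = (-1 + 0)/4 = (1/4)*(-1) = -1/4 ≈ -0.25000)
H = -4 (H = -4 + 0 = -4)
V = 325/4 (V = (-1/4 + (-2 + 4)*(-4 - 4))*(-5) = (-1/4 + 2*(-8))*(-5) = (-1/4 - 16)*(-5) = -65/4*(-5) = 325/4 ≈ 81.250)
V - 44*33 = 325/4 - 44*33 = 325/4 - 1452 = -5483/4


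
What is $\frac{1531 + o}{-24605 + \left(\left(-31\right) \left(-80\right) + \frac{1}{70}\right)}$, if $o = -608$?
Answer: $- \frac{64610}{1548749} \approx -0.041718$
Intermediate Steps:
$\frac{1531 + o}{-24605 + \left(\left(-31\right) \left(-80\right) + \frac{1}{70}\right)} = \frac{1531 - 608}{-24605 + \left(\left(-31\right) \left(-80\right) + \frac{1}{70}\right)} = \frac{923}{-24605 + \left(2480 + \frac{1}{70}\right)} = \frac{923}{-24605 + \frac{173601}{70}} = \frac{923}{- \frac{1548749}{70}} = 923 \left(- \frac{70}{1548749}\right) = - \frac{64610}{1548749}$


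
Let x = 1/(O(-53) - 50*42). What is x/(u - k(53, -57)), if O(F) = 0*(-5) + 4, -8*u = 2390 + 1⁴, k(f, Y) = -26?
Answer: 1/571946 ≈ 1.7484e-6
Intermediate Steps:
u = -2391/8 (u = -(2390 + 1⁴)/8 = -(2390 + 1)/8 = -⅛*2391 = -2391/8 ≈ -298.88)
O(F) = 4 (O(F) = 0 + 4 = 4)
x = -1/2096 (x = 1/(4 - 50*42) = 1/(4 - 2100) = 1/(-2096) = -1/2096 ≈ -0.00047710)
x/(u - k(53, -57)) = -1/(2096*(-2391/8 - 1*(-26))) = -1/(2096*(-2391/8 + 26)) = -1/(2096*(-2183/8)) = -1/2096*(-8/2183) = 1/571946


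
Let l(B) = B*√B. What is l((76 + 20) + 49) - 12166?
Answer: -12166 + 145*√145 ≈ -10420.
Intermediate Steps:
l(B) = B^(3/2)
l((76 + 20) + 49) - 12166 = ((76 + 20) + 49)^(3/2) - 12166 = (96 + 49)^(3/2) - 12166 = 145^(3/2) - 12166 = 145*√145 - 12166 = -12166 + 145*√145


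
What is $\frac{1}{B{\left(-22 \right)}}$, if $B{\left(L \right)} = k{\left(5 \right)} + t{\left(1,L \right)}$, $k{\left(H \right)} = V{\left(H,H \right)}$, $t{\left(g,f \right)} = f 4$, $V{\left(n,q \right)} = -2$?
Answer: $- \frac{1}{90} \approx -0.011111$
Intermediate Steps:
$t{\left(g,f \right)} = 4 f$
$k{\left(H \right)} = -2$
$B{\left(L \right)} = -2 + 4 L$
$\frac{1}{B{\left(-22 \right)}} = \frac{1}{-2 + 4 \left(-22\right)} = \frac{1}{-2 - 88} = \frac{1}{-90} = - \frac{1}{90}$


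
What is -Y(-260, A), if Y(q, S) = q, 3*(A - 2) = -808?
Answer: 260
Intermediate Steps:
A = -802/3 (A = 2 + (⅓)*(-808) = 2 - 808/3 = -802/3 ≈ -267.33)
-Y(-260, A) = -1*(-260) = 260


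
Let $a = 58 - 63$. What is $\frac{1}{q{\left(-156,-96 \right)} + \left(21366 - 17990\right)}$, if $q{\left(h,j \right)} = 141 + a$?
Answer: $\frac{1}{3512} \approx 0.00028474$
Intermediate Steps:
$a = -5$ ($a = 58 - 63 = -5$)
$q{\left(h,j \right)} = 136$ ($q{\left(h,j \right)} = 141 - 5 = 136$)
$\frac{1}{q{\left(-156,-96 \right)} + \left(21366 - 17990\right)} = \frac{1}{136 + \left(21366 - 17990\right)} = \frac{1}{136 + 3376} = \frac{1}{3512}$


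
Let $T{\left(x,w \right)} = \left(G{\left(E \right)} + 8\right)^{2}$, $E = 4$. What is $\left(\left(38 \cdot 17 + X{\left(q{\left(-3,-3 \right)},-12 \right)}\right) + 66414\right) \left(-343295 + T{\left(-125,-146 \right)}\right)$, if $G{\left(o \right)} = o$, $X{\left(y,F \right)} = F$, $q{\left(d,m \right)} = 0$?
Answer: $-23007588248$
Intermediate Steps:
$T{\left(x,w \right)} = 144$ ($T{\left(x,w \right)} = \left(4 + 8\right)^{2} = 12^{2} = 144$)
$\left(\left(38 \cdot 17 + X{\left(q{\left(-3,-3 \right)},-12 \right)}\right) + 66414\right) \left(-343295 + T{\left(-125,-146 \right)}\right) = \left(\left(38 \cdot 17 - 12\right) + 66414\right) \left(-343295 + 144\right) = \left(\left(646 - 12\right) + 66414\right) \left(-343151\right) = \left(634 + 66414\right) \left(-343151\right) = 67048 \left(-343151\right) = -23007588248$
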